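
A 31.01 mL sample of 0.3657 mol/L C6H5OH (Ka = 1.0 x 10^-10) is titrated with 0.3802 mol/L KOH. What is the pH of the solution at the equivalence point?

n(C6H5OH) = 0.3657 x 0.03101 = 0.01134 mol; V(KOH) at equivalence = 0.01134/0.3802 = 0.02983 L.
At equivalence all the acid is converted to C6H5O-; total volume = 0.03101 + 0.02983 = 0.06084 L, so [C6H5O-] = 0.01134/0.06084 = 0.1864 M.
Kb = Kw/Ka = 1.0e-14 / 1.0 x 10^-10 = 0.000100.
[OH^-] = sqrt(Kb x [C6H5O-]) = sqrt(0.000100 x 0.1864) = 0.00432 M.
pOH = 2.36, so pH = 14.00 - 2.36 = 11.64.

11.64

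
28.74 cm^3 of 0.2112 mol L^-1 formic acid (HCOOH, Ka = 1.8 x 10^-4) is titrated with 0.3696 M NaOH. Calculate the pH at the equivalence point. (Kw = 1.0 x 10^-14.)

n(HCOOH) = 0.2112 x 0.02874 = 0.006070 mol; V(NaOH) at equivalence = 0.006070/0.3696 = 0.01642 L.
At equivalence all the acid is converted to HCOO-; total volume = 0.02874 + 0.01642 = 0.04516 L, so [HCOO-] = 0.006070/0.04516 = 0.1344 M.
Kb = Kw/Ka = 1.0e-14 / 1.8 x 10^-4 = 5.56e-11.
[OH^-] = sqrt(Kb x [HCOO-]) = sqrt(5.56e-11 x 0.1344) = 2.73e-6 M.
pOH = 5.56, so pH = 14.00 - 5.56 = 8.44.

8.44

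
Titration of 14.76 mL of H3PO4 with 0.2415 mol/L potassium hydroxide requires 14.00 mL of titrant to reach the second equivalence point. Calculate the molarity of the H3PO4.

0.115 M

n(KOH) = 0.2415 x 0.01400 = 0.003381 mol.
At the second equivalence point, 2 mol OH^- react per mol H3PO4, so n(H3PO4) = 0.003381 / 2 = 0.001690 mol.
[H3PO4] = 0.001690 / 0.01476 L = 0.115 M.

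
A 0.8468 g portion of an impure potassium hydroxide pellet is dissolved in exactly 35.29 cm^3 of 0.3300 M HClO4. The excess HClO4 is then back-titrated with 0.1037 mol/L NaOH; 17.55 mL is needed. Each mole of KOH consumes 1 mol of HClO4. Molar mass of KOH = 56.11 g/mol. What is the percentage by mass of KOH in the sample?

65.1%

Total n(HClO4) added = 0.3300 x 0.03529 = 0.01165 mol.
n(NaOH) used = 0.1037 x 0.01755 = 0.001820 mol, which equals the excess n(HClO4).
So n(HClO4) consumed by the sample = 0.01165 - 0.001820 = 0.009826 mol.
n(KOH) = 0.009826 / 1 = 0.009826 mol.
mass KOH = 0.009826 x 56.11 = 0.5513 g, so %KOH = 0.5513/0.8468 x 100 = 65.1%.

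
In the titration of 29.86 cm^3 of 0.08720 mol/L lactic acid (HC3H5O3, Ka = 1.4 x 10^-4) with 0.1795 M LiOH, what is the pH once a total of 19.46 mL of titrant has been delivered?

12.26

n(acid) = 0.08720 x 0.02986 = 0.002604 mol; n(LiOH) added = 0.1795 x 0.01946 = 0.003493 mol.
Base is in excess by 0.003493 - 0.002604 = 0.0008893 mol in a total volume of 0.04932 L.
[OH^-] = 0.0008893/0.04932 = 0.01803 M, so pOH = 1.74 and pH = 14.00 - 1.74 = 12.26.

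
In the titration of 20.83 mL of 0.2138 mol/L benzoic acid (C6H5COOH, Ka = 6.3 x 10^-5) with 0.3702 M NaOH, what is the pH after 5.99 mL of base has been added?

4.20

Initial n(C6H5COOH) = 0.2138 x 0.02083 = 0.004453 mol.
n(NaOH) added = 0.3702 x 0.005990 = 0.002217 mol, converting that many moles of C6H5COOH to C6H5COO-.
Remaining n(C6H5COOH) = 0.002236 mol; n(C6H5COO-) = 0.002217 mol.
By Henderson-Hasselbalch, pH = pKa + log([A^-]/[HA]) = 4.20 + log(0.002217/0.002236) = 4.20 + (-0.00) = 4.20.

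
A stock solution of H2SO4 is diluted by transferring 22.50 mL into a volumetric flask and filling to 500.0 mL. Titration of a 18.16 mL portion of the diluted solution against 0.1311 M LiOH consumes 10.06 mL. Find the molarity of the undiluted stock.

0.807 M

n(LiOH) = 0.1311 x 0.01006 = 0.001319 mol.
n(H2SO4) in the aliquot = 0.001319 x 1/2 = 0.0006594 mol.
[diluted H2SO4] = 0.0006594 / 0.01816 = 0.03631 M.
Dilution factor = 500.0/22.50 = 22.22, so [stock] = 0.03631 x 22.22 = 0.807 M.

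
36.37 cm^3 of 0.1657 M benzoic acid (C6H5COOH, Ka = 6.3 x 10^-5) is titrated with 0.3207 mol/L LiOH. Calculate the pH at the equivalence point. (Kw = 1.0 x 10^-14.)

8.62

n(C6H5COOH) = 0.1657 x 0.03637 = 0.006027 mol; V(LiOH) at equivalence = 0.006027/0.3207 = 0.01879 L.
At equivalence all the acid is converted to C6H5COO-; total volume = 0.03637 + 0.01879 = 0.05516 L, so [C6H5COO-] = 0.006027/0.05516 = 0.1093 M.
Kb = Kw/Ka = 1.0e-14 / 6.3 x 10^-5 = 1.59e-10.
[OH^-] = sqrt(Kb x [C6H5COO-]) = sqrt(1.59e-10 x 0.1093) = 4.16e-6 M.
pOH = 5.38, so pH = 14.00 - 5.38 = 8.62.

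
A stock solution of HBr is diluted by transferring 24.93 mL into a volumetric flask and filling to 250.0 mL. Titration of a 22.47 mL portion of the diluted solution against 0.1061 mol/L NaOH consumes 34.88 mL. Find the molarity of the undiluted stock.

n(NaOH) = 0.1061 x 0.03488 = 0.003701 mol.
n(HBr) in the aliquot = 0.003701 mol.
[diluted HBr] = 0.003701 / 0.02247 = 0.1647 M.
Dilution factor = 250.0/24.93 = 10.03, so [stock] = 0.1647 x 10.03 = 1.65 M.

1.65 M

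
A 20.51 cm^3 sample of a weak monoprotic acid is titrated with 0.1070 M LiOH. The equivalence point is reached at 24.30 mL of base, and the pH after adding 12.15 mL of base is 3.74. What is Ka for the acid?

12.15 mL is half of the equivalence volume, so this is the half-equivalence point where [HA] = [A^-].
At half-equivalence pH = pKa, so pKa = 3.74.
Ka = 10^(-3.74) = 1.8 x 10^-4.

1.8 x 10^-4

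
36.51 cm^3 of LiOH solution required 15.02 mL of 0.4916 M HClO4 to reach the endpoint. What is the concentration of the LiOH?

n(HClO4) delivered = 0.4916 x 0.01502 = 0.007384 mol.
For a 1:1 reaction, n(LiOH) = 0.007384 mol.
[LiOH] = 0.007384 mol / 0.03651 L = 0.202 M.

0.202 M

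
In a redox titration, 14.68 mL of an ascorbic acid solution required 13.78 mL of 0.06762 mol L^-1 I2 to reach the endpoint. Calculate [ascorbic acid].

0.0635 M

n(I2) = 0.06762 x 0.01378 = 0.0009318 mol.
From the balanced equation, 1 mol I2 reacts with 1 mol ascorbic acid, so n(ascorbic acid) = 0.0009318 x 1/1 = 0.0009318 mol.
[ascorbic acid] = 0.0009318 / 0.01468 L = 0.0635 M.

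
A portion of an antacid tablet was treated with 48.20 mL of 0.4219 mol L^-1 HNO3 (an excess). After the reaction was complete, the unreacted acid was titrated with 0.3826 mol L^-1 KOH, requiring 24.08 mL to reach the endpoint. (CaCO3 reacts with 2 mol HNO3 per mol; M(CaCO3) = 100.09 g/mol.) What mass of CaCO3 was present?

0.557 g

Total n(HNO3) added = 0.4219 x 0.04820 = 0.02034 mol.
n(KOH) used = 0.3826 x 0.02408 = 0.009213 mol, which equals the excess n(HNO3).
So n(HNO3) consumed by the sample = 0.02034 - 0.009213 = 0.01112 mol.
n(CaCO3) = 0.01112 / 2 = 0.005561 mol.
mass = 0.005561 mol x 100.09 g/mol = 0.557 g.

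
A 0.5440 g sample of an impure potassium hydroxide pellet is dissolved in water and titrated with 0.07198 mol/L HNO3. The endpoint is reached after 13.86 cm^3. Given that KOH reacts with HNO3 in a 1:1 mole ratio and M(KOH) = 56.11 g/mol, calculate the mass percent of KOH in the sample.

n(HNO3) = 0.07198 x 0.01386 = 0.0009976 mol.
n(KOH) = 0.0009976 / 1 = 0.0009976 mol.
mass of KOH = 0.0009976 x 56.11 = 0.05598 g.
% purity = 0.05598 / 0.5440 x 100 = 10.3%.

10.3%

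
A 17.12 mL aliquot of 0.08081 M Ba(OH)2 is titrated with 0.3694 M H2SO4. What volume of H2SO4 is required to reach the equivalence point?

3.75 mL

n(Ba(OH)2) = 0.08081 mol/L x 0.01712 L = 0.001383 mol.
At equivalence n(H2SO4) = n(Ba(OH)2) = 0.001383 mol.
V(H2SO4) = 0.001383 / 0.3694 = 0.003745 L = 3.75 mL.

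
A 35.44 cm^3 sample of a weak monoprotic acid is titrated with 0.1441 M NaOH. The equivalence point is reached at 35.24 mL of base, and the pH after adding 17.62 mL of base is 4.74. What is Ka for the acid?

17.62 mL is half of the equivalence volume, so this is the half-equivalence point where [HA] = [A^-].
At half-equivalence pH = pKa, so pKa = 4.74.
Ka = 10^(-4.74) = 1.8 x 10^-5.

1.8 x 10^-5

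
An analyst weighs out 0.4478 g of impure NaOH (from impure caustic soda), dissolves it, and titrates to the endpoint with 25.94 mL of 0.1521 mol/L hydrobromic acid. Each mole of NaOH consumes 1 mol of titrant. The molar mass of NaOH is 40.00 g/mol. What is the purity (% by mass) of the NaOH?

35.2%

n(HBr) = 0.1521 x 0.02594 = 0.003945 mol.
n(NaOH) = 0.003945 / 1 = 0.003945 mol.
mass of NaOH = 0.003945 x 40.00 = 0.1578 g.
% purity = 0.1578 / 0.4478 x 100 = 35.2%.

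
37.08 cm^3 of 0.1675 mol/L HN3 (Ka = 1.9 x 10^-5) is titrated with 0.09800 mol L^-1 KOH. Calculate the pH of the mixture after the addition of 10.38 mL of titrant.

Initial n(HN3) = 0.1675 x 0.03708 = 0.006211 mol.
n(KOH) added = 0.09800 x 0.01038 = 0.001017 mol, converting that many moles of HN3 to N3-.
Remaining n(HN3) = 0.005194 mol; n(N3-) = 0.001017 mol.
By Henderson-Hasselbalch, pH = pKa + log([A^-]/[HA]) = 4.72 + log(0.001017/0.005194) = 4.72 + (-0.71) = 4.01.

4.01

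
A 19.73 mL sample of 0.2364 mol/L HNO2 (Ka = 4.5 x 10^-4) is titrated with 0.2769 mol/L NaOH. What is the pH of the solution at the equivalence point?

n(HNO2) = 0.2364 x 0.01973 = 0.004664 mol; V(NaOH) at equivalence = 0.004664/0.2769 = 0.01684 L.
At equivalence all the acid is converted to NO2-; total volume = 0.01973 + 0.01684 = 0.03657 L, so [NO2-] = 0.004664/0.03657 = 0.1275 M.
Kb = Kw/Ka = 1.0e-14 / 4.5 x 10^-4 = 2.22e-11.
[OH^-] = sqrt(Kb x [NO2-]) = sqrt(2.22e-11 x 0.1275) = 1.68e-6 M.
pOH = 5.77, so pH = 14.00 - 5.77 = 8.23.

8.23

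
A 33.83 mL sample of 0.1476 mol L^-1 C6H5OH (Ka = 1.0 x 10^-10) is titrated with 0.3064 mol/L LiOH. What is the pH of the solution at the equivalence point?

n(C6H5OH) = 0.1476 x 0.03383 = 0.004993 mol; V(LiOH) at equivalence = 0.004993/0.3064 = 0.01630 L.
At equivalence all the acid is converted to C6H5O-; total volume = 0.03383 + 0.01630 = 0.05013 L, so [C6H5O-] = 0.004993/0.05013 = 0.09961 M.
Kb = Kw/Ka = 1.0e-14 / 1.0 x 10^-10 = 0.000100.
[OH^-] = sqrt(Kb x [C6H5O-]) = sqrt(0.000100 x 0.09961) = 0.00316 M.
pOH = 2.50, so pH = 14.00 - 2.50 = 11.50.

11.50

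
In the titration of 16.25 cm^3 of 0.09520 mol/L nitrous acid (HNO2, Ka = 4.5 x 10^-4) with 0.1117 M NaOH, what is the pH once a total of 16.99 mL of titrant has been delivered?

n(acid) = 0.09520 x 0.01625 = 0.001547 mol; n(NaOH) added = 0.1117 x 0.01699 = 0.001898 mol.
Base is in excess by 0.001898 - 0.001547 = 0.0003508 mol in a total volume of 0.03324 L.
[OH^-] = 0.0003508/0.03324 = 0.01055 M, so pOH = 1.98 and pH = 14.00 - 1.98 = 12.02.

12.02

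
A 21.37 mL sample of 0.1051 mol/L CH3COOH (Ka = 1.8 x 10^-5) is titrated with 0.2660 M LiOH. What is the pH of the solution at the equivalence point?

n(CH3COOH) = 0.1051 x 0.02137 = 0.002246 mol; V(LiOH) at equivalence = 0.002246/0.2660 = 0.008444 L.
At equivalence all the acid is converted to CH3COO-; total volume = 0.02137 + 0.008444 = 0.02981 L, so [CH3COO-] = 0.002246/0.02981 = 0.07533 M.
Kb = Kw/Ka = 1.0e-14 / 1.8 x 10^-5 = 5.56e-10.
[OH^-] = sqrt(Kb x [CH3COO-]) = sqrt(5.56e-10 x 0.07533) = 6.47e-6 M.
pOH = 5.19, so pH = 14.00 - 5.19 = 8.81.

8.81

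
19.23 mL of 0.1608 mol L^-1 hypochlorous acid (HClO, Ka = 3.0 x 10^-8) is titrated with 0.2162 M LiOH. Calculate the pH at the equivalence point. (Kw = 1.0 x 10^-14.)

10.24

n(HClO) = 0.1608 x 0.01923 = 0.003092 mol; V(LiOH) at equivalence = 0.003092/0.2162 = 0.01430 L.
At equivalence all the acid is converted to ClO-; total volume = 0.01923 + 0.01430 = 0.03353 L, so [ClO-] = 0.003092/0.03353 = 0.09221 M.
Kb = Kw/Ka = 1.0e-14 / 3.0 x 10^-8 = 3.33e-7.
[OH^-] = sqrt(Kb x [ClO-]) = sqrt(3.33e-7 x 0.09221) = 0.000175 M.
pOH = 3.76, so pH = 14.00 - 3.76 = 10.24.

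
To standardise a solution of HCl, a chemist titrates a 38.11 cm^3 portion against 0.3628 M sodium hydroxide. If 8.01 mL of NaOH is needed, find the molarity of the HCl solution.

n(NaOH) delivered = 0.3628 x 0.008010 = 0.002906 mol.
For a 1:1 reaction, n(HCl) = 0.002906 mol.
[HCl] = 0.002906 mol / 0.03811 L = 0.0763 M.

0.0763 M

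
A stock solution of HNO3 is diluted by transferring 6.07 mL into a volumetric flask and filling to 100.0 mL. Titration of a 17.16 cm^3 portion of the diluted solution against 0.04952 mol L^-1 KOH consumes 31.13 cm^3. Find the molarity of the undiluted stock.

1.48 M

n(KOH) = 0.04952 x 0.03113 = 0.001542 mol.
n(HNO3) in the aliquot = 0.001542 mol.
[diluted HNO3] = 0.001542 / 0.01716 = 0.08983 M.
Dilution factor = 100.0/6.070 = 16.47, so [stock] = 0.08983 x 16.47 = 1.48 M.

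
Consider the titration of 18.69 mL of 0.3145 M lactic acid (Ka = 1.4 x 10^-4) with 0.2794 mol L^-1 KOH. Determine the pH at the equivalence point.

8.51

n(HC3H5O3) = 0.3145 x 0.01869 = 0.005878 mol; V(KOH) at equivalence = 0.005878/0.2794 = 0.02104 L.
At equivalence all the acid is converted to C3H5O3-; total volume = 0.01869 + 0.02104 = 0.03973 L, so [C3H5O3-] = 0.005878/0.03973 = 0.1480 M.
Kb = Kw/Ka = 1.0e-14 / 1.4 x 10^-4 = 7.14e-11.
[OH^-] = sqrt(Kb x [C3H5O3-]) = sqrt(7.14e-11 x 0.1480) = 3.25e-6 M.
pOH = 5.49, so pH = 14.00 - 5.49 = 8.51.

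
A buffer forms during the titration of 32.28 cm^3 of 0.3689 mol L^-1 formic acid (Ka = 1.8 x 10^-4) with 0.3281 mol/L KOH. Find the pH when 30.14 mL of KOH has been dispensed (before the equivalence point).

Initial n(HCOOH) = 0.3689 x 0.03228 = 0.01191 mol.
n(KOH) added = 0.3281 x 0.03014 = 0.009889 mol, converting that many moles of HCOOH to HCOO-.
Remaining n(HCOOH) = 0.002019 mol; n(HCOO-) = 0.009889 mol.
By Henderson-Hasselbalch, pH = pKa + log([A^-]/[HA]) = 3.74 + log(0.009889/0.002019) = 3.74 + (+0.69) = 4.43.

4.43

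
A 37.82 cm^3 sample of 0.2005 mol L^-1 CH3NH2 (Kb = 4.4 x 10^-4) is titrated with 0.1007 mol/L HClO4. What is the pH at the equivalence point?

n(CH3NH2) = 0.2005 x 0.03782 = 0.007583 mol; V(HClO4) at equivalence = 0.007583/0.1007 = 0.07530 L.
At equivalence the base is fully converted to CH3NH3+; total volume = 0.1131 L, so [CH3NH3+] = 0.007583/0.1131 = 0.06703 M.
Ka(CH3NH3+) = Kw/Kb = 1.0e-14 / 4.4 x 10^-4 = 2.27e-11.
[H^+] = sqrt(Ka x [CH3NH3+]) = sqrt(2.27e-11 x 0.06703) = 1.23e-6 M.
pH = -log(1.23e-6) = 5.91.

5.91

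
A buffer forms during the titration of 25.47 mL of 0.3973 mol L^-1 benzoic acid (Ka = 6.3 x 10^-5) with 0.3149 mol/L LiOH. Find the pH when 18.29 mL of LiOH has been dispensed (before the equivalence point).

4.32

Initial n(C6H5COOH) = 0.3973 x 0.02547 = 0.01012 mol.
n(LiOH) added = 0.3149 x 0.01829 = 0.005760 mol, converting that many moles of C6H5COOH to C6H5COO-.
Remaining n(C6H5COOH) = 0.004360 mol; n(C6H5COO-) = 0.005760 mol.
By Henderson-Hasselbalch, pH = pKa + log([A^-]/[HA]) = 4.20 + log(0.005760/0.004360) = 4.20 + (+0.12) = 4.32.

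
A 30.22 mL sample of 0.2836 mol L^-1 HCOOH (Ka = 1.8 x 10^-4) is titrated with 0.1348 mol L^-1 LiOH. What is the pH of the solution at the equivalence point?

n(HCOOH) = 0.2836 x 0.03022 = 0.008570 mol; V(LiOH) at equivalence = 0.008570/0.1348 = 0.06358 L.
At equivalence all the acid is converted to HCOO-; total volume = 0.03022 + 0.06358 = 0.09380 L, so [HCOO-] = 0.008570/0.09380 = 0.09137 M.
Kb = Kw/Ka = 1.0e-14 / 1.8 x 10^-4 = 5.56e-11.
[OH^-] = sqrt(Kb x [HCOO-]) = sqrt(5.56e-11 x 0.09137) = 2.25e-6 M.
pOH = 5.65, so pH = 14.00 - 5.65 = 8.35.

8.35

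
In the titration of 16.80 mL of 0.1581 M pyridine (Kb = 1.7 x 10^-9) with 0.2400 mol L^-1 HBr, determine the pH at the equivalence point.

n(C5H5N) = 0.1581 x 0.01680 = 0.002656 mol; V(HBr) at equivalence = 0.002656/0.2400 = 0.01107 L.
At equivalence the base is fully converted to C5H5NH+; total volume = 0.02787 L, so [C5H5NH+] = 0.002656/0.02787 = 0.09531 M.
Ka(C5H5NH+) = Kw/Kb = 1.0e-14 / 1.7 x 10^-9 = 5.88e-6.
[H^+] = sqrt(Ka x [C5H5NH+]) = sqrt(5.88e-6 x 0.09531) = 0.000749 M.
pH = -log(0.000749) = 3.13.

3.13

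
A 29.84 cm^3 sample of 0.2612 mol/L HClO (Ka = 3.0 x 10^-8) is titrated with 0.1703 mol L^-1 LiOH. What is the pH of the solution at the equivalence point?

n(HClO) = 0.2612 x 0.02984 = 0.007794 mol; V(LiOH) at equivalence = 0.007794/0.1703 = 0.04577 L.
At equivalence all the acid is converted to ClO-; total volume = 0.02984 + 0.04577 = 0.07561 L, so [ClO-] = 0.007794/0.07561 = 0.1031 M.
Kb = Kw/Ka = 1.0e-14 / 3.0 x 10^-8 = 3.33e-7.
[OH^-] = sqrt(Kb x [ClO-]) = sqrt(3.33e-7 x 0.1031) = 0.000185 M.
pOH = 3.73, so pH = 14.00 - 3.73 = 10.27.

10.27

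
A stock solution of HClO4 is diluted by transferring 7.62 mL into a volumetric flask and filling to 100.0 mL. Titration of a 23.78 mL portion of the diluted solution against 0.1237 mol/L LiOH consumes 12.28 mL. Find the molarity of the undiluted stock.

n(LiOH) = 0.1237 x 0.01228 = 0.001519 mol.
n(HClO4) in the aliquot = 0.001519 mol.
[diluted HClO4] = 0.001519 / 0.02378 = 0.06388 M.
Dilution factor = 100.0/7.620 = 13.12, so [stock] = 0.06388 x 13.12 = 0.838 M.

0.838 M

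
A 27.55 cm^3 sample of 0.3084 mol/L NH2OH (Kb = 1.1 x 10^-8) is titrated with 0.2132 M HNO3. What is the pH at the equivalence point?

n(NH2OH) = 0.3084 x 0.02755 = 0.008496 mol; V(HNO3) at equivalence = 0.008496/0.2132 = 0.03985 L.
At equivalence the base is fully converted to NH3OH+; total volume = 0.06740 L, so [NH3OH+] = 0.008496/0.06740 = 0.1261 M.
Ka(NH3OH+) = Kw/Kb = 1.0e-14 / 1.1 x 10^-8 = 9.09e-7.
[H^+] = sqrt(Ka x [NH3OH+]) = sqrt(9.09e-7 x 0.1261) = 0.000339 M.
pH = -log(0.000339) = 3.47.

3.47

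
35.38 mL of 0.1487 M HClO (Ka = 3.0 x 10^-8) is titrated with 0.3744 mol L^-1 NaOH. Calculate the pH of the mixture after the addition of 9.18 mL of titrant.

7.80

Initial n(HClO) = 0.1487 x 0.03538 = 0.005261 mol.
n(NaOH) added = 0.3744 x 0.009180 = 0.003437 mol, converting that many moles of HClO to ClO-.
Remaining n(HClO) = 0.001824 mol; n(ClO-) = 0.003437 mol.
By Henderson-Hasselbalch, pH = pKa + log([A^-]/[HA]) = 7.52 + log(0.003437/0.001824) = 7.52 + (+0.28) = 7.80.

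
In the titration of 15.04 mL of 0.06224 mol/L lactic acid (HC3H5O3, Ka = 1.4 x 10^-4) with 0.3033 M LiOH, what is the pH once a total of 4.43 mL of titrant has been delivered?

n(acid) = 0.06224 x 0.01504 = 0.0009361 mol; n(LiOH) added = 0.3033 x 0.004430 = 0.001344 mol.
Base is in excess by 0.001344 - 0.0009361 = 0.0004075 mol in a total volume of 0.01947 L.
[OH^-] = 0.0004075/0.01947 = 0.02093 M, so pOH = 1.68 and pH = 14.00 - 1.68 = 12.32.

12.32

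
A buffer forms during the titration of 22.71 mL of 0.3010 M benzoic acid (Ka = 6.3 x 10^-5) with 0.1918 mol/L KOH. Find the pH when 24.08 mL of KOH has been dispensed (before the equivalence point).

4.52

Initial n(C6H5COOH) = 0.3010 x 0.02271 = 0.006836 mol.
n(KOH) added = 0.1918 x 0.02408 = 0.004619 mol, converting that many moles of C6H5COOH to C6H5COO-.
Remaining n(C6H5COOH) = 0.002217 mol; n(C6H5COO-) = 0.004619 mol.
By Henderson-Hasselbalch, pH = pKa + log([A^-]/[HA]) = 4.20 + log(0.004619/0.002217) = 4.20 + (+0.32) = 4.52.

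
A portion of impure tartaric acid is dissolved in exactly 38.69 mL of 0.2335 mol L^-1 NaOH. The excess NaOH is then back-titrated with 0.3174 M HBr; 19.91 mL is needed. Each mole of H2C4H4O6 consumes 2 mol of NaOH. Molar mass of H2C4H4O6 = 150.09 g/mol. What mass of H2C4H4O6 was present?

0.204 g

Total n(NaOH) added = 0.2335 x 0.03869 = 0.009034 mol.
n(HBr) used = 0.3174 x 0.01991 = 0.006319 mol, which equals the excess n(NaOH).
So n(NaOH) consumed by the sample = 0.009034 - 0.006319 = 0.002715 mol.
n(H2C4H4O6) = 0.002715 / 2 = 0.001357 mol.
mass = 0.001357 mol x 150.09 g/mol = 0.204 g.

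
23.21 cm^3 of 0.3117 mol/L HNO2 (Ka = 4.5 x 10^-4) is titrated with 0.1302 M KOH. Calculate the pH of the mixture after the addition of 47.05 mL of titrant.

Initial n(HNO2) = 0.3117 x 0.02321 = 0.007235 mol.
n(KOH) added = 0.1302 x 0.04705 = 0.006126 mol, converting that many moles of HNO2 to NO2-.
Remaining n(HNO2) = 0.001109 mol; n(NO2-) = 0.006126 mol.
By Henderson-Hasselbalch, pH = pKa + log([A^-]/[HA]) = 3.35 + log(0.006126/0.001109) = 3.35 + (+0.74) = 4.09.

4.09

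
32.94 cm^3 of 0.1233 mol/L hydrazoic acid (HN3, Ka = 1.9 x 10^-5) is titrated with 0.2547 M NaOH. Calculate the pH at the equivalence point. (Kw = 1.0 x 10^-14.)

8.82

n(HN3) = 0.1233 x 0.03294 = 0.004062 mol; V(NaOH) at equivalence = 0.004062/0.2547 = 0.01595 L.
At equivalence all the acid is converted to N3-; total volume = 0.03294 + 0.01595 = 0.04889 L, so [N3-] = 0.004062/0.04889 = 0.08308 M.
Kb = Kw/Ka = 1.0e-14 / 1.9 x 10^-5 = 5.26e-10.
[OH^-] = sqrt(Kb x [N3-]) = sqrt(5.26e-10 x 0.08308) = 6.61e-6 M.
pOH = 5.18, so pH = 14.00 - 5.18 = 8.82.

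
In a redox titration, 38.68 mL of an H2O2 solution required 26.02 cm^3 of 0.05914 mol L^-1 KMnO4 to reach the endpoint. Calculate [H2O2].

0.0995 M

n(KMnO4) = 0.05914 x 0.02602 = 0.001539 mol.
From the balanced equation, 2 mol KMnO4 reacts with 5 mol H2O2, so n(H2O2) = 0.001539 x 5/2 = 0.003847 mol.
[H2O2] = 0.003847 / 0.03868 L = 0.0995 M.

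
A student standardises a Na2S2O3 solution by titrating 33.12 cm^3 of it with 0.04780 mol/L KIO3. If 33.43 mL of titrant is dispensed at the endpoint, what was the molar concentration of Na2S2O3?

0.289 M

n(KIO3) = 0.04780 x 0.03343 = 0.001598 mol.
From the balanced equation, 1 mol KIO3 reacts with 6 mol Na2S2O3, so n(Na2S2O3) = 0.001598 x 6/1 = 0.009588 mol.
[Na2S2O3] = 0.009588 / 0.03312 L = 0.289 M.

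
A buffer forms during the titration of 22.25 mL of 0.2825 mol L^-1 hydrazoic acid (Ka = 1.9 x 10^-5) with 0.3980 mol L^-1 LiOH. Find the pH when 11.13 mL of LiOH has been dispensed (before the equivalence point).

Initial n(HN3) = 0.2825 x 0.02225 = 0.006286 mol.
n(LiOH) added = 0.3980 x 0.01113 = 0.004430 mol, converting that many moles of HN3 to N3-.
Remaining n(HN3) = 0.001856 mol; n(N3-) = 0.004430 mol.
By Henderson-Hasselbalch, pH = pKa + log([A^-]/[HA]) = 4.72 + log(0.004430/0.001856) = 4.72 + (+0.38) = 5.10.

5.10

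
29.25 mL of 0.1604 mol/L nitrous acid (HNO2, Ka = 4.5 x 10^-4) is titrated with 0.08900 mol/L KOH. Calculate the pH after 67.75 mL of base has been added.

n(acid) = 0.1604 x 0.02925 = 0.004692 mol; n(KOH) added = 0.08900 x 0.06775 = 0.006030 mol.
Base is in excess by 0.006030 - 0.004692 = 0.001338 mol in a total volume of 0.09700 L.
[OH^-] = 0.001338/0.09700 = 0.01379 M, so pOH = 1.86 and pH = 14.00 - 1.86 = 12.14.

12.14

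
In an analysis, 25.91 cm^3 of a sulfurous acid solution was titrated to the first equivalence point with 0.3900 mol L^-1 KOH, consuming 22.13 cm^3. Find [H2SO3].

0.333 M

n(KOH) = 0.3900 x 0.02213 = 0.008631 mol.
At the first equivalence point, 1 mol OH^- react per mol H2SO3, so n(H2SO3) = 0.008631 / 1 = 0.008631 mol.
[H2SO3] = 0.008631 / 0.02591 L = 0.333 M.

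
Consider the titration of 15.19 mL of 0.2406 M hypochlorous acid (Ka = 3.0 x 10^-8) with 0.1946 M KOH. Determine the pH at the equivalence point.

10.28

n(HClO) = 0.2406 x 0.01519 = 0.003655 mol; V(KOH) at equivalence = 0.003655/0.1946 = 0.01878 L.
At equivalence all the acid is converted to ClO-; total volume = 0.01519 + 0.01878 = 0.03397 L, so [ClO-] = 0.003655/0.03397 = 0.1076 M.
Kb = Kw/Ka = 1.0e-14 / 3.0 x 10^-8 = 3.33e-7.
[OH^-] = sqrt(Kb x [ClO-]) = sqrt(3.33e-7 x 0.1076) = 0.000189 M.
pOH = 3.72, so pH = 14.00 - 3.72 = 10.28.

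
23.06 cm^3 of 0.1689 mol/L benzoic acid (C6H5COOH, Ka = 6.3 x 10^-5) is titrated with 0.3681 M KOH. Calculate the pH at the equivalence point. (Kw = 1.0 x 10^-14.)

8.63

n(C6H5COOH) = 0.1689 x 0.02306 = 0.003895 mol; V(KOH) at equivalence = 0.003895/0.3681 = 0.01058 L.
At equivalence all the acid is converted to C6H5COO-; total volume = 0.02306 + 0.01058 = 0.03364 L, so [C6H5COO-] = 0.003895/0.03364 = 0.1158 M.
Kb = Kw/Ka = 1.0e-14 / 6.3 x 10^-5 = 1.59e-10.
[OH^-] = sqrt(Kb x [C6H5COO-]) = sqrt(1.59e-10 x 0.1158) = 4.29e-6 M.
pOH = 5.37, so pH = 14.00 - 5.37 = 8.63.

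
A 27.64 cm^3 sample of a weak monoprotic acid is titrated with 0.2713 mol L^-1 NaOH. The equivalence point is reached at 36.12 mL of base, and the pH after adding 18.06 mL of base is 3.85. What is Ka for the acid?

1.4 x 10^-4

18.06 mL is half of the equivalence volume, so this is the half-equivalence point where [HA] = [A^-].
At half-equivalence pH = pKa, so pKa = 3.85.
Ka = 10^(-3.85) = 1.4 x 10^-4.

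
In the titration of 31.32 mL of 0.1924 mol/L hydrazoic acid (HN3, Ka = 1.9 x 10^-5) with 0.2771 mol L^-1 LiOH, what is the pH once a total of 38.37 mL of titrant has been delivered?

n(acid) = 0.1924 x 0.03132 = 0.006026 mol; n(LiOH) added = 0.2771 x 0.03837 = 0.01063 mol.
Base is in excess by 0.01063 - 0.006026 = 0.004606 mol in a total volume of 0.06969 L.
[OH^-] = 0.004606/0.06969 = 0.06610 M, so pOH = 1.18 and pH = 14.00 - 1.18 = 12.82.

12.82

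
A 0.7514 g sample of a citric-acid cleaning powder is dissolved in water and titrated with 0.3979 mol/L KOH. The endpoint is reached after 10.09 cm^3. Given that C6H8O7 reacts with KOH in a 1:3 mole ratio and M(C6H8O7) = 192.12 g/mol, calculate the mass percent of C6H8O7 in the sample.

n(KOH) = 0.3979 x 0.01009 = 0.004015 mol.
n(C6H8O7) = 0.004015 / 3 = 0.001338 mol.
mass of C6H8O7 = 0.001338 x 192.12 = 0.2571 g.
% purity = 0.2571 / 0.7514 x 100 = 34.2%.

34.2%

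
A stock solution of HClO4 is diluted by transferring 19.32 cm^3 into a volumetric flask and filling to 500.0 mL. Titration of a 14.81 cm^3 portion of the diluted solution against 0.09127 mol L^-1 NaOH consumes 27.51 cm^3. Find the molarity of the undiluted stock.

n(NaOH) = 0.09127 x 0.02751 = 0.002511 mol.
n(HClO4) in the aliquot = 0.002511 mol.
[diluted HClO4] = 0.002511 / 0.01481 = 0.1695 M.
Dilution factor = 500.0/19.32 = 25.88, so [stock] = 0.1695 x 25.88 = 4.39 M.

4.39 M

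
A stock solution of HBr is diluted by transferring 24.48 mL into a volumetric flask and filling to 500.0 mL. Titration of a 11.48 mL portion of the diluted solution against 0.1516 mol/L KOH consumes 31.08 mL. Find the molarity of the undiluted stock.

n(KOH) = 0.1516 x 0.03108 = 0.004712 mol.
n(HBr) in the aliquot = 0.004712 mol.
[diluted HBr] = 0.004712 / 0.01148 = 0.4104 M.
Dilution factor = 500.0/24.48 = 20.42, so [stock] = 0.4104 x 20.42 = 8.38 M.

8.38 M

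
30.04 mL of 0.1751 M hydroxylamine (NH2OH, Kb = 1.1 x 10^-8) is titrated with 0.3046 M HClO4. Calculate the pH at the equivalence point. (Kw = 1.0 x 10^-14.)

n(NH2OH) = 0.1751 x 0.03004 = 0.005260 mol; V(HClO4) at equivalence = 0.005260/0.3046 = 0.01727 L.
At equivalence the base is fully converted to NH3OH+; total volume = 0.04731 L, so [NH3OH+] = 0.005260/0.04731 = 0.1112 M.
Ka(NH3OH+) = Kw/Kb = 1.0e-14 / 1.1 x 10^-8 = 9.09e-7.
[H^+] = sqrt(Ka x [NH3OH+]) = sqrt(9.09e-7 x 0.1112) = 0.000318 M.
pH = -log(0.000318) = 3.50.

3.50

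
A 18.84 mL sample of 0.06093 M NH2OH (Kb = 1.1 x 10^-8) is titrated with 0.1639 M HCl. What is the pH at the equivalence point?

3.70

n(NH2OH) = 0.06093 x 0.01884 = 0.001148 mol; V(HCl) at equivalence = 0.001148/0.1639 = 0.007004 L.
At equivalence the base is fully converted to NH3OH+; total volume = 0.02584 L, so [NH3OH+] = 0.001148/0.02584 = 0.04442 M.
Ka(NH3OH+) = Kw/Kb = 1.0e-14 / 1.1 x 10^-8 = 9.09e-7.
[H^+] = sqrt(Ka x [NH3OH+]) = sqrt(9.09e-7 x 0.04442) = 0.000201 M.
pH = -log(0.000201) = 3.70.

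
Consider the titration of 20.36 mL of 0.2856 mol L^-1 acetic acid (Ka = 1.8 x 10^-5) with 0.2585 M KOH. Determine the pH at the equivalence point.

8.94

n(CH3COOH) = 0.2856 x 0.02036 = 0.005815 mol; V(KOH) at equivalence = 0.005815/0.2585 = 0.02249 L.
At equivalence all the acid is converted to CH3COO-; total volume = 0.02036 + 0.02249 = 0.04285 L, so [CH3COO-] = 0.005815/0.04285 = 0.1357 M.
Kb = Kw/Ka = 1.0e-14 / 1.8 x 10^-5 = 5.56e-10.
[OH^-] = sqrt(Kb x [CH3COO-]) = sqrt(5.56e-10 x 0.1357) = 8.68e-6 M.
pOH = 5.06, so pH = 14.00 - 5.06 = 8.94.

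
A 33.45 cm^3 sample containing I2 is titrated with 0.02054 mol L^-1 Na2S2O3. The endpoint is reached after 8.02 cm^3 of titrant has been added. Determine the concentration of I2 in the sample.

n(Na2S2O3) = 0.02054 x 0.008020 = 0.0001647 mol.
From the balanced equation, 2 mol Na2S2O3 reacts with 1 mol I2, so n(I2) = 0.0001647 x 1/2 = 8.237e-5 mol.
[I2] = 8.237e-5 / 0.03345 L = 0.00246 M.

0.00246 M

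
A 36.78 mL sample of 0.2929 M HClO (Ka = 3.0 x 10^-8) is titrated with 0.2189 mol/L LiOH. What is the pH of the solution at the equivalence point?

10.31

n(HClO) = 0.2929 x 0.03678 = 0.01077 mol; V(LiOH) at equivalence = 0.01077/0.2189 = 0.04921 L.
At equivalence all the acid is converted to ClO-; total volume = 0.03678 + 0.04921 = 0.08599 L, so [ClO-] = 0.01077/0.08599 = 0.1253 M.
Kb = Kw/Ka = 1.0e-14 / 3.0 x 10^-8 = 3.33e-7.
[OH^-] = sqrt(Kb x [ClO-]) = sqrt(3.33e-7 x 0.1253) = 0.000204 M.
pOH = 3.69, so pH = 14.00 - 3.69 = 10.31.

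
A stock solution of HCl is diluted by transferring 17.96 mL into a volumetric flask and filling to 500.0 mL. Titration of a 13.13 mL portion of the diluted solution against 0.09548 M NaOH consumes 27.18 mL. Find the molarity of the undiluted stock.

n(NaOH) = 0.09548 x 0.02718 = 0.002595 mol.
n(HCl) in the aliquot = 0.002595 mol.
[diluted HCl] = 0.002595 / 0.01313 = 0.1977 M.
Dilution factor = 500.0/17.96 = 27.84, so [stock] = 0.1977 x 27.84 = 5.50 M.

5.50 M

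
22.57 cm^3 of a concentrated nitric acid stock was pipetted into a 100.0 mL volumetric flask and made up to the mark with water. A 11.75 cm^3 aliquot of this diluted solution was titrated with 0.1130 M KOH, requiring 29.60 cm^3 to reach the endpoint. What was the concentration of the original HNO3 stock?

n(KOH) = 0.1130 x 0.02960 = 0.003345 mol.
n(HNO3) in the aliquot = 0.003345 mol.
[diluted HNO3] = 0.003345 / 0.01175 = 0.2847 M.
Dilution factor = 100.0/22.57 = 4.431, so [stock] = 0.2847 x 4.431 = 1.26 M.

1.26 M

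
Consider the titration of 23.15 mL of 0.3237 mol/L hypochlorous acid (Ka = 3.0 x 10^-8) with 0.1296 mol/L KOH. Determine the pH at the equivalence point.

10.24

n(HClO) = 0.3237 x 0.02315 = 0.007494 mol; V(KOH) at equivalence = 0.007494/0.1296 = 0.05782 L.
At equivalence all the acid is converted to ClO-; total volume = 0.02315 + 0.05782 = 0.08097 L, so [ClO-] = 0.007494/0.08097 = 0.09255 M.
Kb = Kw/Ka = 1.0e-14 / 3.0 x 10^-8 = 3.33e-7.
[OH^-] = sqrt(Kb x [ClO-]) = sqrt(3.33e-7 x 0.09255) = 0.000176 M.
pOH = 3.76, so pH = 14.00 - 3.76 = 10.24.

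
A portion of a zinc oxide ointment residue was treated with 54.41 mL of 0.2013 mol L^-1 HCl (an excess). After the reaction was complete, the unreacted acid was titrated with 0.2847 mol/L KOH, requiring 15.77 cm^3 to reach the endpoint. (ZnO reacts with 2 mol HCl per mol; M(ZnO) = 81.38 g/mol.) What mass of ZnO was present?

Total n(HCl) added = 0.2013 x 0.05441 = 0.01095 mol.
n(KOH) used = 0.2847 x 0.01577 = 0.004490 mol, which equals the excess n(HCl).
So n(HCl) consumed by the sample = 0.01095 - 0.004490 = 0.006463 mol.
n(ZnO) = 0.006463 / 2 = 0.003232 mol.
mass = 0.003232 mol x 81.38 g/mol = 0.263 g.

0.263 g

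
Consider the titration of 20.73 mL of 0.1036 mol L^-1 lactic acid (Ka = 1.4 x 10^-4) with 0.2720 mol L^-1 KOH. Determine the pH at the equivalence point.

n(HC3H5O3) = 0.1036 x 0.02073 = 0.002148 mol; V(KOH) at equivalence = 0.002148/0.2720 = 0.007896 L.
At equivalence all the acid is converted to C3H5O3-; total volume = 0.02073 + 0.007896 = 0.02863 L, so [C3H5O3-] = 0.002148/0.02863 = 0.07502 M.
Kb = Kw/Ka = 1.0e-14 / 1.4 x 10^-4 = 7.14e-11.
[OH^-] = sqrt(Kb x [C3H5O3-]) = sqrt(7.14e-11 x 0.07502) = 2.31e-6 M.
pOH = 5.64, so pH = 14.00 - 5.64 = 8.36.

8.36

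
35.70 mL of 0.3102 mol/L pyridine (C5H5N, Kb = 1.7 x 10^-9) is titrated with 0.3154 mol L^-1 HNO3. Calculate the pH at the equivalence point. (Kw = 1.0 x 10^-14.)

3.02

n(C5H5N) = 0.3102 x 0.03570 = 0.01107 mol; V(HNO3) at equivalence = 0.01107/0.3154 = 0.03511 L.
At equivalence the base is fully converted to C5H5NH+; total volume = 0.07081 L, so [C5H5NH+] = 0.01107/0.07081 = 0.1564 M.
Ka(C5H5NH+) = Kw/Kb = 1.0e-14 / 1.7 x 10^-9 = 5.88e-6.
[H^+] = sqrt(Ka x [C5H5NH+]) = sqrt(5.88e-6 x 0.1564) = 0.000959 M.
pH = -log(0.000959) = 3.02.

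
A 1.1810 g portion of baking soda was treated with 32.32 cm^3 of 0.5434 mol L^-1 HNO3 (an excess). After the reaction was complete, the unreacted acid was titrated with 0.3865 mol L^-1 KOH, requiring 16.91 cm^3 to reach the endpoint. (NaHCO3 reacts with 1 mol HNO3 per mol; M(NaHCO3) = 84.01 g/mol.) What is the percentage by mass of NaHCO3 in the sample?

Total n(HNO3) added = 0.5434 x 0.03232 = 0.01756 mol.
n(KOH) used = 0.3865 x 0.01691 = 0.006536 mol, which equals the excess n(HNO3).
So n(HNO3) consumed by the sample = 0.01756 - 0.006536 = 0.01103 mol.
n(NaHCO3) = 0.01103 / 1 = 0.01103 mol.
mass NaHCO3 = 0.01103 x 84.01 = 0.9264 g, so %NaHCO3 = 0.9264/1.1810 x 100 = 78.4%.

78.4%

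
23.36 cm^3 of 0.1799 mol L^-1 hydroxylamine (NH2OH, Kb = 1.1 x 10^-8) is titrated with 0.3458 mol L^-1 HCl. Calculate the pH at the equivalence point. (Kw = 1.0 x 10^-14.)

n(NH2OH) = 0.1799 x 0.02336 = 0.004202 mol; V(HCl) at equivalence = 0.004202/0.3458 = 0.01215 L.
At equivalence the base is fully converted to NH3OH+; total volume = 0.03551 L, so [NH3OH+] = 0.004202/0.03551 = 0.1183 M.
Ka(NH3OH+) = Kw/Kb = 1.0e-14 / 1.1 x 10^-8 = 9.09e-7.
[H^+] = sqrt(Ka x [NH3OH+]) = sqrt(9.09e-7 x 0.1183) = 0.000328 M.
pH = -log(0.000328) = 3.48.

3.48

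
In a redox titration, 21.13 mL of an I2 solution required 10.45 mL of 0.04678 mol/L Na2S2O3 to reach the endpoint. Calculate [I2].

n(Na2S2O3) = 0.04678 x 0.01045 = 0.0004889 mol.
From the balanced equation, 2 mol Na2S2O3 reacts with 1 mol I2, so n(I2) = 0.0004889 x 1/2 = 0.0002444 mol.
[I2] = 0.0002444 / 0.02113 L = 0.0116 M.

0.0116 M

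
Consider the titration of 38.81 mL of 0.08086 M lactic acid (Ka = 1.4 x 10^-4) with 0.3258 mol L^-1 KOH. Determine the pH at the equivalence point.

n(HC3H5O3) = 0.08086 x 0.03881 = 0.003138 mol; V(KOH) at equivalence = 0.003138/0.3258 = 0.009632 L.
At equivalence all the acid is converted to C3H5O3-; total volume = 0.03881 + 0.009632 = 0.04844 L, so [C3H5O3-] = 0.003138/0.04844 = 0.06478 M.
Kb = Kw/Ka = 1.0e-14 / 1.4 x 10^-4 = 7.14e-11.
[OH^-] = sqrt(Kb x [C3H5O3-]) = sqrt(7.14e-11 x 0.06478) = 2.15e-6 M.
pOH = 5.67, so pH = 14.00 - 5.67 = 8.33.

8.33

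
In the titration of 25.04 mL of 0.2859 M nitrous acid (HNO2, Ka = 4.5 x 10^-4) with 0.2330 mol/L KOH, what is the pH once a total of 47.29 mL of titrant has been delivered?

n(acid) = 0.2859 x 0.02504 = 0.007159 mol; n(KOH) added = 0.2330 x 0.04729 = 0.01102 mol.
Base is in excess by 0.01102 - 0.007159 = 0.003860 mol in a total volume of 0.07233 L.
[OH^-] = 0.003860/0.07233 = 0.05336 M, so pOH = 1.27 and pH = 14.00 - 1.27 = 12.73.

12.73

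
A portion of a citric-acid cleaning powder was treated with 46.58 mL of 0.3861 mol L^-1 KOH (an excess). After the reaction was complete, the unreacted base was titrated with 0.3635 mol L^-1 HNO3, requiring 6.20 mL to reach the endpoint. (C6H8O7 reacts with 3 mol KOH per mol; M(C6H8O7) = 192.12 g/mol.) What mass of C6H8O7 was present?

1.01 g

Total n(KOH) added = 0.3861 x 0.04658 = 0.01798 mol.
n(HNO3) used = 0.3635 x 0.006200 = 0.002254 mol, which equals the excess n(KOH).
So n(KOH) consumed by the sample = 0.01798 - 0.002254 = 0.01573 mol.
n(C6H8O7) = 0.01573 / 3 = 0.005244 mol.
mass = 0.005244 mol x 192.12 g/mol = 1.01 g.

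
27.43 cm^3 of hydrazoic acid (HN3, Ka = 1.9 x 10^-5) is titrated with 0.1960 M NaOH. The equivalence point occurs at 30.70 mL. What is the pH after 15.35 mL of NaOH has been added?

15.35 mL is exactly half the equivalence volume (30.70/2), i.e. the half-equivalence point.
There, n(HA) = n(A^-), so pH = pKa = -log(1.9 x 10^-5) = 4.72.

4.72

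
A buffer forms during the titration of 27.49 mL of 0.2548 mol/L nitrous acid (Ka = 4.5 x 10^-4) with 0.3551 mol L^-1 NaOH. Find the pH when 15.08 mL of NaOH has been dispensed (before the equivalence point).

3.86

Initial n(HNO2) = 0.2548 x 0.02749 = 0.007004 mol.
n(NaOH) added = 0.3551 x 0.01508 = 0.005355 mol, converting that many moles of HNO2 to NO2-.
Remaining n(HNO2) = 0.001650 mol; n(NO2-) = 0.005355 mol.
By Henderson-Hasselbalch, pH = pKa + log([A^-]/[HA]) = 3.35 + log(0.005355/0.001650) = 3.35 + (+0.51) = 3.86.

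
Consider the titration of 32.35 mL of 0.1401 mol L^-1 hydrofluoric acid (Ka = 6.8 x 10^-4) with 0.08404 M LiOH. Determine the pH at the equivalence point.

n(HF) = 0.1401 x 0.03235 = 0.004532 mol; V(LiOH) at equivalence = 0.004532/0.08404 = 0.05393 L.
At equivalence all the acid is converted to F-; total volume = 0.03235 + 0.05393 = 0.08628 L, so [F-] = 0.004532/0.08628 = 0.05253 M.
Kb = Kw/Ka = 1.0e-14 / 6.8 x 10^-4 = 1.47e-11.
[OH^-] = sqrt(Kb x [F-]) = sqrt(1.47e-11 x 0.05253) = 8.79e-7 M.
pOH = 6.06, so pH = 14.00 - 6.06 = 7.94.

7.94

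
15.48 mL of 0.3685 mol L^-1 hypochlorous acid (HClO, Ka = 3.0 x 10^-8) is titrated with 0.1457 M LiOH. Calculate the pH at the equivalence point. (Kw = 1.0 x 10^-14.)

n(HClO) = 0.3685 x 0.01548 = 0.005704 mol; V(LiOH) at equivalence = 0.005704/0.1457 = 0.03915 L.
At equivalence all the acid is converted to ClO-; total volume = 0.01548 + 0.03915 = 0.05463 L, so [ClO-] = 0.005704/0.05463 = 0.1044 M.
Kb = Kw/Ka = 1.0e-14 / 3.0 x 10^-8 = 3.33e-7.
[OH^-] = sqrt(Kb x [ClO-]) = sqrt(3.33e-7 x 0.1044) = 0.000187 M.
pOH = 3.73, so pH = 14.00 - 3.73 = 10.27.

10.27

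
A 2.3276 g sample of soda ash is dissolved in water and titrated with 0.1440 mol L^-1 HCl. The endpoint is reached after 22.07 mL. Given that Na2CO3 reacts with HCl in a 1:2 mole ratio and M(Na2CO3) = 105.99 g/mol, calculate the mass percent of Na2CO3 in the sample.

7.24%

n(HCl) = 0.1440 x 0.02207 = 0.003178 mol.
n(Na2CO3) = 0.003178 / 2 = 0.001589 mol.
mass of Na2CO3 = 0.001589 x 105.99 = 0.1684 g.
% purity = 0.1684 / 2.3276 x 100 = 7.24%.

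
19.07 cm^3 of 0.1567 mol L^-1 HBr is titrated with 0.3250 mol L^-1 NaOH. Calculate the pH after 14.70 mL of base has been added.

n(acid) = 0.1567 x 0.01907 = 0.002988 mol; n(NaOH) added = 0.3250 x 0.01470 = 0.004777 mol.
Base is in excess by 0.004777 - 0.002988 = 0.001789 mol in a total volume of 0.03377 L.
[OH^-] = 0.001789/0.03377 = 0.05298 M, so pOH = 1.28 and pH = 14.00 - 1.28 = 12.72.

12.72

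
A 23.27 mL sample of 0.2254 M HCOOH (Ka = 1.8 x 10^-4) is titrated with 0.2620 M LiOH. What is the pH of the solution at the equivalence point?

n(HCOOH) = 0.2254 x 0.02327 = 0.005245 mol; V(LiOH) at equivalence = 0.005245/0.2620 = 0.02002 L.
At equivalence all the acid is converted to HCOO-; total volume = 0.02327 + 0.02002 = 0.04329 L, so [HCOO-] = 0.005245/0.04329 = 0.1212 M.
Kb = Kw/Ka = 1.0e-14 / 1.8 x 10^-4 = 5.56e-11.
[OH^-] = sqrt(Kb x [HCOO-]) = sqrt(5.56e-11 x 0.1212) = 2.59e-6 M.
pOH = 5.59, so pH = 14.00 - 5.59 = 8.41.

8.41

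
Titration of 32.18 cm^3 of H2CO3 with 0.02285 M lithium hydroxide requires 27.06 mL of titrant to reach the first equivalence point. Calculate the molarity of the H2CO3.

0.0192 M

n(LiOH) = 0.02285 x 0.02706 = 0.0006183 mol.
At the first equivalence point, 1 mol OH^- react per mol H2CO3, so n(H2CO3) = 0.0006183 / 1 = 0.0006183 mol.
[H2CO3] = 0.0006183 / 0.03218 L = 0.0192 M.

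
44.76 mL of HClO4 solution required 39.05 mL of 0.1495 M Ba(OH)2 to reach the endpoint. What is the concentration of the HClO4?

n(Ba(OH)2) delivered = 0.1495 x 0.03905 = 0.005838 mol.
The reaction is 2 HClO4 + 1 Ba(OH)2, so n(HClO4) = 0.005838 x 2/1 = 0.01168 mol.
[HClO4] = 0.01168 mol / 0.04476 L = 0.261 M.

0.261 M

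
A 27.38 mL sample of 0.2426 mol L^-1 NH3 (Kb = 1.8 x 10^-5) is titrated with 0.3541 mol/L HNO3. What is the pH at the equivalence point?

n(NH3) = 0.2426 x 0.02738 = 0.006642 mol; V(HNO3) at equivalence = 0.006642/0.3541 = 0.01876 L.
At equivalence the base is fully converted to NH4+; total volume = 0.04614 L, so [NH4+] = 0.006642/0.04614 = 0.1440 M.
Ka(NH4+) = Kw/Kb = 1.0e-14 / 1.8 x 10^-5 = 5.56e-10.
[H^+] = sqrt(Ka x [NH4+]) = sqrt(5.56e-10 x 0.1440) = 8.94e-6 M.
pH = -log(8.94e-6) = 5.05.

5.05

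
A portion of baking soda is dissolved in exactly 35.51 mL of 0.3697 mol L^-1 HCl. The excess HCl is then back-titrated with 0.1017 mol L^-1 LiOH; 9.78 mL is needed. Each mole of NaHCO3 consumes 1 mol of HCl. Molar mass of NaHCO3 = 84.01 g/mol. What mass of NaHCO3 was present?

1.02 g

Total n(HCl) added = 0.3697 x 0.03551 = 0.01313 mol.
n(LiOH) used = 0.1017 x 0.009780 = 0.0009946 mol, which equals the excess n(HCl).
So n(HCl) consumed by the sample = 0.01313 - 0.0009946 = 0.01213 mol.
n(NaHCO3) = 0.01213 / 1 = 0.01213 mol.
mass = 0.01213 mol x 84.01 g/mol = 1.02 g.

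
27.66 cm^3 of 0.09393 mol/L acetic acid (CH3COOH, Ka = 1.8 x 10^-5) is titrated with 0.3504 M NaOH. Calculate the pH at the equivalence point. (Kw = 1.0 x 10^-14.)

8.81

n(CH3COOH) = 0.09393 x 0.02766 = 0.002598 mol; V(NaOH) at equivalence = 0.002598/0.3504 = 0.007415 L.
At equivalence all the acid is converted to CH3COO-; total volume = 0.02766 + 0.007415 = 0.03507 L, so [CH3COO-] = 0.002598/0.03507 = 0.07407 M.
Kb = Kw/Ka = 1.0e-14 / 1.8 x 10^-5 = 5.56e-10.
[OH^-] = sqrt(Kb x [CH3COO-]) = sqrt(5.56e-10 x 0.07407) = 6.41e-6 M.
pOH = 5.19, so pH = 14.00 - 5.19 = 8.81.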